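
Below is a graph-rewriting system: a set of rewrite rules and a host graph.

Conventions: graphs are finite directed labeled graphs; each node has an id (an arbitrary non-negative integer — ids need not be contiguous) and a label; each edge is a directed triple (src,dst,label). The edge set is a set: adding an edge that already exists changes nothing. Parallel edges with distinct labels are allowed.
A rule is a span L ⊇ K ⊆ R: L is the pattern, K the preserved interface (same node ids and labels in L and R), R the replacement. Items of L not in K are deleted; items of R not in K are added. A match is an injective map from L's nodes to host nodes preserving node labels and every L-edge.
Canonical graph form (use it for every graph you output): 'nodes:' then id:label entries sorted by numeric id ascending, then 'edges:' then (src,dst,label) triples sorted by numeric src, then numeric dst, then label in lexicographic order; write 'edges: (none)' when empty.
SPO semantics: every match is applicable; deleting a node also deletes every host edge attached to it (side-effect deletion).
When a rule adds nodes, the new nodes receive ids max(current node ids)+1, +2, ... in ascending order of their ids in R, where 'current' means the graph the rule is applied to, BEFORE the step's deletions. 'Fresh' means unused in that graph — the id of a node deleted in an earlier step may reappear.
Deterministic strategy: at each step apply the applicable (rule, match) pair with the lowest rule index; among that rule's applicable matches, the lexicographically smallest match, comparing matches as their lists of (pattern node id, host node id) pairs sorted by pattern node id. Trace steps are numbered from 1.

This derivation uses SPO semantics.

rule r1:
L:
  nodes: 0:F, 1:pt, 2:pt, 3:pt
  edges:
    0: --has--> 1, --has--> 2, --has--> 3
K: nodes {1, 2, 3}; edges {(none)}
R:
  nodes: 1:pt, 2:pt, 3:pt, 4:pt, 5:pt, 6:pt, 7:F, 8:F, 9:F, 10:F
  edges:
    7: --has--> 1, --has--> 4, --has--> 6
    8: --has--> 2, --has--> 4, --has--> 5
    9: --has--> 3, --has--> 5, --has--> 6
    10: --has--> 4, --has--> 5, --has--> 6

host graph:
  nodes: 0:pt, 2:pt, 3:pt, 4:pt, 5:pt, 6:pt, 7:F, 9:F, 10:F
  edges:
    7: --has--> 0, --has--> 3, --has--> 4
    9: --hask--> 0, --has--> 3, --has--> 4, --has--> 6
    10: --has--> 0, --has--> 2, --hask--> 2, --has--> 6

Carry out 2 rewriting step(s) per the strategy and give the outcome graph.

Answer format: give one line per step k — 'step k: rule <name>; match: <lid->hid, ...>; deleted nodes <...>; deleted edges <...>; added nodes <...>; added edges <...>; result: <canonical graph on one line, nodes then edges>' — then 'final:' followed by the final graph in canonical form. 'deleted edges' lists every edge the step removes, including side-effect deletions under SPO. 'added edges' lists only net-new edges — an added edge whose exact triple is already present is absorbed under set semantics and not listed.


step 1: rule r1; match: 0->7, 1->0, 2->3, 3->4; deleted nodes 7; deleted edges (7,0,has); (7,3,has); (7,4,has); added nodes 11, 12, 13, 14, 15, 16, 17; added edges (14,0,has); (14,11,has); (14,13,has); (15,3,has); (15,11,has); (15,12,has); (16,4,has); (16,12,has); (16,13,has); (17,11,has); (17,12,has); (17,13,has); result: nodes: 0:pt, 2:pt, 3:pt, 4:pt, 5:pt, 6:pt, 9:F, 10:F, 11:pt, 12:pt, 13:pt, 14:F, 15:F, 16:F, 17:F edges: (9,0,hask); (9,3,has); (9,4,has); (9,6,has); (10,0,has); (10,2,has); (10,2,hask); (10,6,has); (14,0,has); (14,11,has); (14,13,has); (15,3,has); (15,11,has); (15,12,has); (16,4,has); (16,12,has); (16,13,has); (17,11,has); (17,12,has); (17,13,has)
step 2: rule r1; match: 0->9, 1->3, 2->4, 3->6; deleted nodes 9; deleted edges (9,0,hask); (9,3,has); (9,4,has); (9,6,has); added nodes 18, 19, 20, 21, 22, 23, 24; added edges (21,3,has); (21,18,has); (21,20,has); (22,4,has); (22,18,has); (22,19,has); (23,6,has); (23,19,has); (23,20,has); (24,18,has); (24,19,has); (24,20,has); result: nodes: 0:pt, 2:pt, 3:pt, 4:pt, 5:pt, 6:pt, 10:F, 11:pt, 12:pt, 13:pt, 14:F, 15:F, 16:F, 17:F, 18:pt, 19:pt, 20:pt, 21:F, 22:F, 23:F, 24:F edges: (10,0,has); (10,2,has); (10,2,hask); (10,6,has); (14,0,has); (14,11,has); (14,13,has); (15,3,has); (15,11,has); (15,12,has); (16,4,has); (16,12,has); (16,13,has); (17,11,has); (17,12,has); (17,13,has); (21,3,has); (21,18,has); (21,20,has); (22,4,has); (22,18,has); (22,19,has); (23,6,has); (23,19,has); (23,20,has); (24,18,has); (24,19,has); (24,20,has)
final:
nodes: 0:pt, 2:pt, 3:pt, 4:pt, 5:pt, 6:pt, 10:F, 11:pt, 12:pt, 13:pt, 14:F, 15:F, 16:F, 17:F, 18:pt, 19:pt, 20:pt, 21:F, 22:F, 23:F, 24:F
edges: (10,0,has); (10,2,has); (10,2,hask); (10,6,has); (14,0,has); (14,11,has); (14,13,has); (15,3,has); (15,11,has); (15,12,has); (16,4,has); (16,12,has); (16,13,has); (17,11,has); (17,12,has); (17,13,has); (21,3,has); (21,18,has); (21,20,has); (22,4,has); (22,18,has); (22,19,has); (23,6,has); (23,19,has); (23,20,has); (24,18,has); (24,19,has); (24,20,has)


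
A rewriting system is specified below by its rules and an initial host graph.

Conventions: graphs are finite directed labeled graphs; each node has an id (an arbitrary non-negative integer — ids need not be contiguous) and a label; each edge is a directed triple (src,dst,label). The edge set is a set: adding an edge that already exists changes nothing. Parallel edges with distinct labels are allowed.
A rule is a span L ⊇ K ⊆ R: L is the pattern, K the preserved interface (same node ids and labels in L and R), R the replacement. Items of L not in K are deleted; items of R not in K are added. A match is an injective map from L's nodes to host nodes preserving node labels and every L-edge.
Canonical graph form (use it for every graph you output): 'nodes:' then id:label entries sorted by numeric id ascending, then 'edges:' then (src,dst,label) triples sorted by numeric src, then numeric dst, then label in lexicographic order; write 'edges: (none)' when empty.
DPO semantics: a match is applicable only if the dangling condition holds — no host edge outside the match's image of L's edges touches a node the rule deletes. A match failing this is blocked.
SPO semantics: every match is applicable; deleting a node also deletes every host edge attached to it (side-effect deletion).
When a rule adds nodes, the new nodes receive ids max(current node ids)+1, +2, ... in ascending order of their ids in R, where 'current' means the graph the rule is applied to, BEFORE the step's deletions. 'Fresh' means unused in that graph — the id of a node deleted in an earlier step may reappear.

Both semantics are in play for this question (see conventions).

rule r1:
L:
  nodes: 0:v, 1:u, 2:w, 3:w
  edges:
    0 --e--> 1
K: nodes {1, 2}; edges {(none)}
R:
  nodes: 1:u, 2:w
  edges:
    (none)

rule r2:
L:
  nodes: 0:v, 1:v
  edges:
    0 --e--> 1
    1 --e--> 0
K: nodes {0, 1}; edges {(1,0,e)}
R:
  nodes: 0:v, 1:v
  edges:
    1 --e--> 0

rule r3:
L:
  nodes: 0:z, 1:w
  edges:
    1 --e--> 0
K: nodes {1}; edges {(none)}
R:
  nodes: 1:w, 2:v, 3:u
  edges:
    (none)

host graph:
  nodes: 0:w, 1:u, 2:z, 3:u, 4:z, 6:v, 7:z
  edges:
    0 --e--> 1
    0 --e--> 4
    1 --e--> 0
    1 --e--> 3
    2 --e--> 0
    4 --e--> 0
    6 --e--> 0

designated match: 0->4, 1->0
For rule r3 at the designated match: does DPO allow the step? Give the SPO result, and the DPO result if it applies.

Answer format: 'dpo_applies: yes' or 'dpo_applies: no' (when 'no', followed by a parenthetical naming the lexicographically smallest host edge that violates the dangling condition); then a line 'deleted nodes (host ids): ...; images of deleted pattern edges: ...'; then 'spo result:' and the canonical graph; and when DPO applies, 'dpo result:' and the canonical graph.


dpo_applies: no
(the rule deletes node 4, which keeps host edge (4,0,e) outside the match image — the dangling condition fails, DPO blocks; SPO proceeds and side-deletes such edges)
deleted nodes (host ids): 4; images of deleted pattern edges: (0,4,e)
spo result:
nodes: 0:w, 1:u, 2:z, 3:u, 6:v, 7:z, 8:v, 9:u
edges: (0,1,e); (1,0,e); (1,3,e); (2,0,e); (6,0,e)


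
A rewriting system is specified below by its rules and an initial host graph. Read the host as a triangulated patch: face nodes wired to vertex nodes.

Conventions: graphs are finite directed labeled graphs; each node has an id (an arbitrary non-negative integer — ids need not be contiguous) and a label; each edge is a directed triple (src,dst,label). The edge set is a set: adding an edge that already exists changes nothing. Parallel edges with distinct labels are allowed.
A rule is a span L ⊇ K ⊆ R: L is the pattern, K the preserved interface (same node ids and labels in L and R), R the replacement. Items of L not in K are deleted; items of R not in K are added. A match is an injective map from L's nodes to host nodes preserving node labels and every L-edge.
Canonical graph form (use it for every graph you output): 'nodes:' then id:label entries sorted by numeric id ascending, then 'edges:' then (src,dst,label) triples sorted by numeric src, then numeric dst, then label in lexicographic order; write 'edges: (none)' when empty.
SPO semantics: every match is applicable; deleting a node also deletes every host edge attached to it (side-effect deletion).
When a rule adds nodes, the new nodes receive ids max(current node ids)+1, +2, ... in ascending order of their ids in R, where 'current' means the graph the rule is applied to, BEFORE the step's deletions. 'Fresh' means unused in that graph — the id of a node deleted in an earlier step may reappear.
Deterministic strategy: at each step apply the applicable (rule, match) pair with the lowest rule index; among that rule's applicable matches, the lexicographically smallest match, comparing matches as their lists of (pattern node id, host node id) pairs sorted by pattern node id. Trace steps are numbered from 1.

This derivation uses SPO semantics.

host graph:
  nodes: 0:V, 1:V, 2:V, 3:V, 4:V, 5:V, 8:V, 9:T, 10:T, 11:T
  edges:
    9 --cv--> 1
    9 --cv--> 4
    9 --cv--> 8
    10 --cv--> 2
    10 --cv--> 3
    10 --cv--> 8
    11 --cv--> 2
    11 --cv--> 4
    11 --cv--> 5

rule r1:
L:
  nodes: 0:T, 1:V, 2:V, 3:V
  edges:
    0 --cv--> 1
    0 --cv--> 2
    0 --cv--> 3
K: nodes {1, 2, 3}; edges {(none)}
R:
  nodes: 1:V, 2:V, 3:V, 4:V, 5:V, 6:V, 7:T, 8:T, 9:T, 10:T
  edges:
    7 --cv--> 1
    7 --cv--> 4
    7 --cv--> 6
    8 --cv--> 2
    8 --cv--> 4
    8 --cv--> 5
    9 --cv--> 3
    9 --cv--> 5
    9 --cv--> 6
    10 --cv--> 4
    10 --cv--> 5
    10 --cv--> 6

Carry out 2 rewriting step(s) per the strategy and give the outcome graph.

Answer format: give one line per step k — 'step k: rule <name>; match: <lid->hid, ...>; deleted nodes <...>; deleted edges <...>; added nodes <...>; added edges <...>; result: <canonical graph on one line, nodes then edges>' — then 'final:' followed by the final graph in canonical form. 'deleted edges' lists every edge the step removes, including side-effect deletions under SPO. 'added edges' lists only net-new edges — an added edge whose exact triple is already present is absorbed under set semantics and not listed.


step 1: rule r1; match: 0->9, 1->1, 2->4, 3->8; deleted nodes 9; deleted edges (9,1,cv); (9,4,cv); (9,8,cv); added nodes 12, 13, 14, 15, 16, 17, 18; added edges (15,1,cv); (15,12,cv); (15,14,cv); (16,4,cv); (16,12,cv); (16,13,cv); (17,8,cv); (17,13,cv); (17,14,cv); (18,12,cv); (18,13,cv); (18,14,cv); result: nodes: 0:V, 1:V, 2:V, 3:V, 4:V, 5:V, 8:V, 10:T, 11:T, 12:V, 13:V, 14:V, 15:T, 16:T, 17:T, 18:T edges: (10,2,cv); (10,3,cv); (10,8,cv); (11,2,cv); (11,4,cv); (11,5,cv); (15,1,cv); (15,12,cv); (15,14,cv); (16,4,cv); (16,12,cv); (16,13,cv); (17,8,cv); (17,13,cv); (17,14,cv); (18,12,cv); (18,13,cv); (18,14,cv)
step 2: rule r1; match: 0->10, 1->2, 2->3, 3->8; deleted nodes 10; deleted edges (10,2,cv); (10,3,cv); (10,8,cv); added nodes 19, 20, 21, 22, 23, 24, 25; added edges (22,2,cv); (22,19,cv); (22,21,cv); (23,3,cv); (23,19,cv); (23,20,cv); (24,8,cv); (24,20,cv); (24,21,cv); (25,19,cv); (25,20,cv); (25,21,cv); result: nodes: 0:V, 1:V, 2:V, 3:V, 4:V, 5:V, 8:V, 11:T, 12:V, 13:V, 14:V, 15:T, 16:T, 17:T, 18:T, 19:V, 20:V, 21:V, 22:T, 23:T, 24:T, 25:T edges: (11,2,cv); (11,4,cv); (11,5,cv); (15,1,cv); (15,12,cv); (15,14,cv); (16,4,cv); (16,12,cv); (16,13,cv); (17,8,cv); (17,13,cv); (17,14,cv); (18,12,cv); (18,13,cv); (18,14,cv); (22,2,cv); (22,19,cv); (22,21,cv); (23,3,cv); (23,19,cv); (23,20,cv); (24,8,cv); (24,20,cv); (24,21,cv); (25,19,cv); (25,20,cv); (25,21,cv)
final:
nodes: 0:V, 1:V, 2:V, 3:V, 4:V, 5:V, 8:V, 11:T, 12:V, 13:V, 14:V, 15:T, 16:T, 17:T, 18:T, 19:V, 20:V, 21:V, 22:T, 23:T, 24:T, 25:T
edges: (11,2,cv); (11,4,cv); (11,5,cv); (15,1,cv); (15,12,cv); (15,14,cv); (16,4,cv); (16,12,cv); (16,13,cv); (17,8,cv); (17,13,cv); (17,14,cv); (18,12,cv); (18,13,cv); (18,14,cv); (22,2,cv); (22,19,cv); (22,21,cv); (23,3,cv); (23,19,cv); (23,20,cv); (24,8,cv); (24,20,cv); (24,21,cv); (25,19,cv); (25,20,cv); (25,21,cv)


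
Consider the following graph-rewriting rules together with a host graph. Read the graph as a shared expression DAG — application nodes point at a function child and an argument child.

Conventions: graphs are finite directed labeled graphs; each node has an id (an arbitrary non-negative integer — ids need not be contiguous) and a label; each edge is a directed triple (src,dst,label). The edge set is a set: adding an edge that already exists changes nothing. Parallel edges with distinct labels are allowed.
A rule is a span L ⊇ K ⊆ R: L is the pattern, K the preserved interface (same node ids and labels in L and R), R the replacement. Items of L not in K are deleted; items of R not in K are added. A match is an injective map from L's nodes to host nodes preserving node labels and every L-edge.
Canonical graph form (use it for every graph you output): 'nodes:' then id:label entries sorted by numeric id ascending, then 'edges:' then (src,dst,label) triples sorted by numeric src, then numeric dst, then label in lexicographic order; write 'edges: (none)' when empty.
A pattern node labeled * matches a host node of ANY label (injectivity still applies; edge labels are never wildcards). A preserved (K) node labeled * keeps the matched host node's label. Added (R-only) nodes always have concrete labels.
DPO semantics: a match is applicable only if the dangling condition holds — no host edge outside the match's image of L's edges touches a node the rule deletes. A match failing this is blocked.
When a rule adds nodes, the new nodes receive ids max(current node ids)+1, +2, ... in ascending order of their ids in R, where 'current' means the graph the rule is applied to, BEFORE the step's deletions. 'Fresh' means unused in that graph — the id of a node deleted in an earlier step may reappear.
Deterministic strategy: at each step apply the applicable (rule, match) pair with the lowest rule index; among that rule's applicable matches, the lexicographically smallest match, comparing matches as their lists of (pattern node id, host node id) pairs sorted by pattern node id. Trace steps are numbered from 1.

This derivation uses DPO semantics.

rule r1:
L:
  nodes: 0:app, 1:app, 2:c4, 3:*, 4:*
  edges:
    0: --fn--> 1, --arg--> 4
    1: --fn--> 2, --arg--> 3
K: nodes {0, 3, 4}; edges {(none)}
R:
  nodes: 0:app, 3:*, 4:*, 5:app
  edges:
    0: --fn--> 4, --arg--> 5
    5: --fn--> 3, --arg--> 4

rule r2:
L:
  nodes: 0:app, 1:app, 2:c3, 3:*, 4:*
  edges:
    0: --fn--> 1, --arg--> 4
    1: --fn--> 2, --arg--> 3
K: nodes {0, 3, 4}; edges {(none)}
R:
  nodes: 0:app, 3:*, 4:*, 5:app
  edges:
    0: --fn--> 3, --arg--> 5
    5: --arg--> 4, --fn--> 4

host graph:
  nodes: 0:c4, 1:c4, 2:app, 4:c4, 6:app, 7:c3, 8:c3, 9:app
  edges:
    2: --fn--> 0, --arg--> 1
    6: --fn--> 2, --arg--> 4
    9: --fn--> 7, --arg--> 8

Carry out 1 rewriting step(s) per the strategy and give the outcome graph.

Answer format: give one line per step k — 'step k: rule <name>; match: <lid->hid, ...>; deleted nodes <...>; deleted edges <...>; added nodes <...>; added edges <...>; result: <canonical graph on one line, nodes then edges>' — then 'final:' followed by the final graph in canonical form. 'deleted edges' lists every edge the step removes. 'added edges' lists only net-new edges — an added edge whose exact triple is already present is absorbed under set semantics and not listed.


step 1: rule r1; match: 0->6, 1->2, 2->0, 3->1, 4->4; deleted nodes 0, 2; deleted edges (2,0,fn); (2,1,arg); (6,2,fn); (6,4,arg); added nodes 10; added edges (6,4,fn); (6,10,arg); (10,1,fn); (10,4,arg); result: nodes: 1:c4, 4:c4, 6:app, 7:c3, 8:c3, 9:app, 10:app edges: (6,4,fn); (6,10,arg); (9,7,fn); (9,8,arg); (10,1,fn); (10,4,arg)
final:
nodes: 1:c4, 4:c4, 6:app, 7:c3, 8:c3, 9:app, 10:app
edges: (6,4,fn); (6,10,arg); (9,7,fn); (9,8,arg); (10,1,fn); (10,4,arg)


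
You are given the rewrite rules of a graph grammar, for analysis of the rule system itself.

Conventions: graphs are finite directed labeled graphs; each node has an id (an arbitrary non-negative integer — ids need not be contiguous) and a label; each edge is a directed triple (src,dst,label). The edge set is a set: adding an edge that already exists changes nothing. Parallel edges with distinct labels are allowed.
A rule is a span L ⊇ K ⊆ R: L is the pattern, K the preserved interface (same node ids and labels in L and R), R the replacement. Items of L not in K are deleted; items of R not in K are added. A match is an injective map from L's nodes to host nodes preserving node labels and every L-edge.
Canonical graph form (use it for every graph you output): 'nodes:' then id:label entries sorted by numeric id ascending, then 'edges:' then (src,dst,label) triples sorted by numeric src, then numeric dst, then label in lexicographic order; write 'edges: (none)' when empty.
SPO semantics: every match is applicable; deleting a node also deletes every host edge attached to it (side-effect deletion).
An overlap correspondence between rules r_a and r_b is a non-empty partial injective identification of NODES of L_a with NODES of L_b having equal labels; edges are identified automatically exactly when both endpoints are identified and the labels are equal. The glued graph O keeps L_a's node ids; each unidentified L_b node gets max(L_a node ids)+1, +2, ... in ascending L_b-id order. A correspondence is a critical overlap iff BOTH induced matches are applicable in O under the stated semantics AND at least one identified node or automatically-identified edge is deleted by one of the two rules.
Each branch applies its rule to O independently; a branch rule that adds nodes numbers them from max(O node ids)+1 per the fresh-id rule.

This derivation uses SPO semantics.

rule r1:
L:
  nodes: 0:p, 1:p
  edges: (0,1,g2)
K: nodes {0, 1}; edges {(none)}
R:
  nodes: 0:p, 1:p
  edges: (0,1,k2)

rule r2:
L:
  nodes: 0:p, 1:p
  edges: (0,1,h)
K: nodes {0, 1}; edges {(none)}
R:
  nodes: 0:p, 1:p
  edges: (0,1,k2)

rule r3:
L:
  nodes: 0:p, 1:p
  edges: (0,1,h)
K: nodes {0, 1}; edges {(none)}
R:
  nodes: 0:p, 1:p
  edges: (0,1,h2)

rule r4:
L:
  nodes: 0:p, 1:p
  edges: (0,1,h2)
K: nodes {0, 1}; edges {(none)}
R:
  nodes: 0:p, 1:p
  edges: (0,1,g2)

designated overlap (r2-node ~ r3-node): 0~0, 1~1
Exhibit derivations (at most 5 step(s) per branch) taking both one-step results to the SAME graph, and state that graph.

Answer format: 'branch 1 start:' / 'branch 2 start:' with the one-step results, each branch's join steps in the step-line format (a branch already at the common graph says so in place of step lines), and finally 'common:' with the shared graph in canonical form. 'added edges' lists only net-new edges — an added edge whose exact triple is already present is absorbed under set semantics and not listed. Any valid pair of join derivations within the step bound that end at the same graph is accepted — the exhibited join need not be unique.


branch 1 start:
nodes: 0:p, 1:p
edges: (0,1,k2)
branch 2 start:
nodes: 0:p, 1:p
edges: (0,1,h2)
branch 1: already at the common graph (0 steps)
branch 2 step 1: rule r4; match: 0->0, 1->1; deleted nodes (none); deleted edges (0,1,h2); added nodes (none); added edges (0,1,g2); result: nodes: 0:p, 1:p edges: (0,1,g2)
branch 2 step 2: rule r1; match: 0->0, 1->1; deleted nodes (none); deleted edges (0,1,g2); added nodes (none); added edges (0,1,k2); result: nodes: 0:p, 1:p edges: (0,1,k2)
common:
nodes: 0:p, 1:p
edges: (0,1,k2)


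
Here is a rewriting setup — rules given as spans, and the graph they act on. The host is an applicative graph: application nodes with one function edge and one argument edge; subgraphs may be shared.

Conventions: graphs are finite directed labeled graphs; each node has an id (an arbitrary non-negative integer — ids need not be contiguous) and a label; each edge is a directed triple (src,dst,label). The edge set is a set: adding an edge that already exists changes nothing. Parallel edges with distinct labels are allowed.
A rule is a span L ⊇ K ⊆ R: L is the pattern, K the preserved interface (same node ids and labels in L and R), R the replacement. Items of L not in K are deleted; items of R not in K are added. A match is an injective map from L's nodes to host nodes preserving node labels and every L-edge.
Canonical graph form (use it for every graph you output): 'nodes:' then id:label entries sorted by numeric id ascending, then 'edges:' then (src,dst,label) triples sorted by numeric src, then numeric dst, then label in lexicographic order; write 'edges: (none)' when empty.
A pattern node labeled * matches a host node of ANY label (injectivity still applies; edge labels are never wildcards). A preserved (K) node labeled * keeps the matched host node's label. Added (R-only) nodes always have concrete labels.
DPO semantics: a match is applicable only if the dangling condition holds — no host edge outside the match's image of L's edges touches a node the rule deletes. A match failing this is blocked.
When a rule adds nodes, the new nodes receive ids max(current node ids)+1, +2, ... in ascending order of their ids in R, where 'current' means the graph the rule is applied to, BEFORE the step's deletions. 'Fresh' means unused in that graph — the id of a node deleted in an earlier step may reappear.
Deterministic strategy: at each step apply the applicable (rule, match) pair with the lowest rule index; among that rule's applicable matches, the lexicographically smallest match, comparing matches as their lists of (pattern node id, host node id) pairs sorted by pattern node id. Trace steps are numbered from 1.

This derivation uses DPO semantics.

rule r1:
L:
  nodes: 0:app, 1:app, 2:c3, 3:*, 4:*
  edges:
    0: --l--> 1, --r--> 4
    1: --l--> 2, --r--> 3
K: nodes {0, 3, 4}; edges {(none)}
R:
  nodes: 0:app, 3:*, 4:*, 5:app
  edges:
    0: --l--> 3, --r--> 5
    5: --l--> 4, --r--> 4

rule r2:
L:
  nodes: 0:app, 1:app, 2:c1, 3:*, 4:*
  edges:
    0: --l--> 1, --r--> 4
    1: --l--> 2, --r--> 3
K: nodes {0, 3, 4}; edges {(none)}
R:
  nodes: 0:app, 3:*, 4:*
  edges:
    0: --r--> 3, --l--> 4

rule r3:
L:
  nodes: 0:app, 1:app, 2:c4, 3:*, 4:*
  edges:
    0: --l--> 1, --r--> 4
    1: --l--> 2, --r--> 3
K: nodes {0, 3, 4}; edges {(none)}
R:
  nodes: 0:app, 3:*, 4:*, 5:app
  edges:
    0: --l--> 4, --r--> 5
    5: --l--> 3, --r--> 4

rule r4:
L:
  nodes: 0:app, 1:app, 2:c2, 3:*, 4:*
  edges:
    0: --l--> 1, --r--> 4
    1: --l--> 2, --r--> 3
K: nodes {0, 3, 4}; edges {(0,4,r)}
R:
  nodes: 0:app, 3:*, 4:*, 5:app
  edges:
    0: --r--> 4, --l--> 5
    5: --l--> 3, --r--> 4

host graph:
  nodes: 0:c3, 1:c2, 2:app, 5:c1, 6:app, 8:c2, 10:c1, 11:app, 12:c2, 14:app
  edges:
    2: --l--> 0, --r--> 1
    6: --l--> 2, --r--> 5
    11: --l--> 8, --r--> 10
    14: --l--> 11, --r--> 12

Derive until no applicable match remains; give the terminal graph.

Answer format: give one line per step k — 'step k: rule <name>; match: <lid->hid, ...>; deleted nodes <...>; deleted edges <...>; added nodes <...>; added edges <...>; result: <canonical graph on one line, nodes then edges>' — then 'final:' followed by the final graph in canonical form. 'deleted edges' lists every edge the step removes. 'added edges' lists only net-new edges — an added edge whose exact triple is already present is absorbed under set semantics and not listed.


step 1: rule r1; match: 0->6, 1->2, 2->0, 3->1, 4->5; deleted nodes 0, 2; deleted edges (2,0,l); (2,1,r); (6,2,l); (6,5,r); added nodes 15; added edges (6,1,l); (6,15,r); (15,5,l); (15,5,r); result: nodes: 1:c2, 5:c1, 6:app, 8:c2, 10:c1, 11:app, 12:c2, 14:app, 15:app edges: (6,1,l); (6,15,r); (11,8,l); (11,10,r); (14,11,l); (14,12,r); (15,5,l); (15,5,r)
step 2: rule r4; match: 0->14, 1->11, 2->8, 3->10, 4->12; deleted nodes 8, 11; deleted edges (11,8,l); (11,10,r); (14,11,l); added nodes 16; added edges (14,16,l); (16,10,l); (16,12,r); result: nodes: 1:c2, 5:c1, 6:app, 10:c1, 12:c2, 14:app, 15:app, 16:app edges: (6,1,l); (6,15,r); (14,12,r); (14,16,l); (15,5,l); (15,5,r); (16,10,l); (16,12,r)
final:
nodes: 1:c2, 5:c1, 6:app, 10:c1, 12:c2, 14:app, 15:app, 16:app
edges: (6,1,l); (6,15,r); (14,12,r); (14,16,l); (15,5,l); (15,5,r); (16,10,l); (16,12,r)


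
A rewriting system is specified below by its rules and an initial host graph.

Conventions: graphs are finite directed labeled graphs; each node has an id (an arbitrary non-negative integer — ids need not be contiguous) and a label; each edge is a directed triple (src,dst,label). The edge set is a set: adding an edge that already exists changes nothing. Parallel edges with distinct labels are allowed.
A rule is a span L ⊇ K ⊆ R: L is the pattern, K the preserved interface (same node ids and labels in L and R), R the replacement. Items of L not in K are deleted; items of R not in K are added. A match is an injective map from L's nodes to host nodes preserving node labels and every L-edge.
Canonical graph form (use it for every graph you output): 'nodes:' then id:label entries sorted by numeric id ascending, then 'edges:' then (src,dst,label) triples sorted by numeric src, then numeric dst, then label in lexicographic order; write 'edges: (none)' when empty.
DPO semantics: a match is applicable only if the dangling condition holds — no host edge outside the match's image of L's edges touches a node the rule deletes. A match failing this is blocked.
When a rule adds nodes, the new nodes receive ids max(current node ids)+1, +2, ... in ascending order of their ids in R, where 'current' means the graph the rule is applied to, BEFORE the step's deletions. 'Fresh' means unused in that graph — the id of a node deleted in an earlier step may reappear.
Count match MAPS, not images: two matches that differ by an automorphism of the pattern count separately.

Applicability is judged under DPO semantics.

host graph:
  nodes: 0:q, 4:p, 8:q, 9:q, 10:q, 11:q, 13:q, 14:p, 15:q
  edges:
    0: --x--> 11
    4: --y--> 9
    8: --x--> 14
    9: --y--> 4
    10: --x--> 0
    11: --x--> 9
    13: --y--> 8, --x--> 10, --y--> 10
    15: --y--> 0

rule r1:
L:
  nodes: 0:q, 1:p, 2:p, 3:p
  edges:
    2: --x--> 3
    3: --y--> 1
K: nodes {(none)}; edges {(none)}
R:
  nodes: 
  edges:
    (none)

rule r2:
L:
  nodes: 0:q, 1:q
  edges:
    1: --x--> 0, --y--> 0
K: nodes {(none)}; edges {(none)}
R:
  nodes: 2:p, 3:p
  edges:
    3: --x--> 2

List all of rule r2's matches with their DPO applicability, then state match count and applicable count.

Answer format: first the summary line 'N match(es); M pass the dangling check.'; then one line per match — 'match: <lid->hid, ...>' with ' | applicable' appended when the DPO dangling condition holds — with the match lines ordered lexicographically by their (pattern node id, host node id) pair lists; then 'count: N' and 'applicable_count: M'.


1 match(es); 0 pass the dangling check.
match: 0->10, 1->13
count: 1
applicable_count: 0


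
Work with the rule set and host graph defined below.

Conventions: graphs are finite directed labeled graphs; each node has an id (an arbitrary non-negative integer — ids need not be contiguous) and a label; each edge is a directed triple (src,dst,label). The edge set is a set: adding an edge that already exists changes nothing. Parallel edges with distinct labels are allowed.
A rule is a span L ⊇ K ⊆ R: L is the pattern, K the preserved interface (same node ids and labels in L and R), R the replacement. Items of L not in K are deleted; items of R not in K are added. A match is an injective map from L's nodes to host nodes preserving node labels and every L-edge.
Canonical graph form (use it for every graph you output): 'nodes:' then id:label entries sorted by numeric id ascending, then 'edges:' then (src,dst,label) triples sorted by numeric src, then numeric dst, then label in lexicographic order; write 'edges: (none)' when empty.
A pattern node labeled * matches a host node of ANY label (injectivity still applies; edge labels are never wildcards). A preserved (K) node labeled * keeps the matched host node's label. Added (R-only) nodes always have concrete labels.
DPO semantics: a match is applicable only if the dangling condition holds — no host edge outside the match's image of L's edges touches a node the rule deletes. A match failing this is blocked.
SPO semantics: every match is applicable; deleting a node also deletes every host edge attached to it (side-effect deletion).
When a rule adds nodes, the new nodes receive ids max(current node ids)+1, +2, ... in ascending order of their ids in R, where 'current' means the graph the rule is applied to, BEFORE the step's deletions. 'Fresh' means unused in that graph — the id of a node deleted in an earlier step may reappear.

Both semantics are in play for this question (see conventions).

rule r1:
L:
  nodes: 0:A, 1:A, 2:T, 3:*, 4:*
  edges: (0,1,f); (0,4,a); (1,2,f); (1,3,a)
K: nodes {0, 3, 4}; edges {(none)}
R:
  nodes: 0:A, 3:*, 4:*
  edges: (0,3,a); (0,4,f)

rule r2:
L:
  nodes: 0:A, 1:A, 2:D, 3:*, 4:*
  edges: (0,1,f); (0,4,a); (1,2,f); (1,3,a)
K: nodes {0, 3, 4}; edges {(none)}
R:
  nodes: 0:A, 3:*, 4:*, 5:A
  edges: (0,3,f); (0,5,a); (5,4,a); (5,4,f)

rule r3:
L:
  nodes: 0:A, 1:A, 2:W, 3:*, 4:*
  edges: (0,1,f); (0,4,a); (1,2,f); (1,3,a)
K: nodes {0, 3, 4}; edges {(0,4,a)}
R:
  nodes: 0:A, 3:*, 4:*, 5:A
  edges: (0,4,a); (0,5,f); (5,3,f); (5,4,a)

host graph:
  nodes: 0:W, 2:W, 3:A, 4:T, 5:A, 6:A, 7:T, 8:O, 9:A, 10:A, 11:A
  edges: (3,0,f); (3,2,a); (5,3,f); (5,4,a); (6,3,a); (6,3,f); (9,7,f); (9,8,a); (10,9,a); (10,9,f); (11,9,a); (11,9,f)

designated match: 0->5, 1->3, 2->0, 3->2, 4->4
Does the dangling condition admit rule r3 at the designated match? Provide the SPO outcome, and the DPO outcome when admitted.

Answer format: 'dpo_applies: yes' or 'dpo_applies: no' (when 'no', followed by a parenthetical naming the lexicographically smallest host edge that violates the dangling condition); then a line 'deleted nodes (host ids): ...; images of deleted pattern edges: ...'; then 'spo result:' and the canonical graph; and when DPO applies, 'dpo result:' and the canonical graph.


dpo_applies: no
(the rule deletes node 3, which keeps host edge (6,3,a) outside the match image — the dangling condition fails, DPO blocks; SPO proceeds and side-deletes such edges)
deleted nodes (host ids): 0, 3; images of deleted pattern edges: (3,0,f); (3,2,a); (5,3,f)
spo result:
nodes: 2:W, 4:T, 5:A, 6:A, 7:T, 8:O, 9:A, 10:A, 11:A, 12:A
edges: (5,4,a); (5,12,f); (9,7,f); (9,8,a); (10,9,a); (10,9,f); (11,9,a); (11,9,f); (12,2,f); (12,4,a)


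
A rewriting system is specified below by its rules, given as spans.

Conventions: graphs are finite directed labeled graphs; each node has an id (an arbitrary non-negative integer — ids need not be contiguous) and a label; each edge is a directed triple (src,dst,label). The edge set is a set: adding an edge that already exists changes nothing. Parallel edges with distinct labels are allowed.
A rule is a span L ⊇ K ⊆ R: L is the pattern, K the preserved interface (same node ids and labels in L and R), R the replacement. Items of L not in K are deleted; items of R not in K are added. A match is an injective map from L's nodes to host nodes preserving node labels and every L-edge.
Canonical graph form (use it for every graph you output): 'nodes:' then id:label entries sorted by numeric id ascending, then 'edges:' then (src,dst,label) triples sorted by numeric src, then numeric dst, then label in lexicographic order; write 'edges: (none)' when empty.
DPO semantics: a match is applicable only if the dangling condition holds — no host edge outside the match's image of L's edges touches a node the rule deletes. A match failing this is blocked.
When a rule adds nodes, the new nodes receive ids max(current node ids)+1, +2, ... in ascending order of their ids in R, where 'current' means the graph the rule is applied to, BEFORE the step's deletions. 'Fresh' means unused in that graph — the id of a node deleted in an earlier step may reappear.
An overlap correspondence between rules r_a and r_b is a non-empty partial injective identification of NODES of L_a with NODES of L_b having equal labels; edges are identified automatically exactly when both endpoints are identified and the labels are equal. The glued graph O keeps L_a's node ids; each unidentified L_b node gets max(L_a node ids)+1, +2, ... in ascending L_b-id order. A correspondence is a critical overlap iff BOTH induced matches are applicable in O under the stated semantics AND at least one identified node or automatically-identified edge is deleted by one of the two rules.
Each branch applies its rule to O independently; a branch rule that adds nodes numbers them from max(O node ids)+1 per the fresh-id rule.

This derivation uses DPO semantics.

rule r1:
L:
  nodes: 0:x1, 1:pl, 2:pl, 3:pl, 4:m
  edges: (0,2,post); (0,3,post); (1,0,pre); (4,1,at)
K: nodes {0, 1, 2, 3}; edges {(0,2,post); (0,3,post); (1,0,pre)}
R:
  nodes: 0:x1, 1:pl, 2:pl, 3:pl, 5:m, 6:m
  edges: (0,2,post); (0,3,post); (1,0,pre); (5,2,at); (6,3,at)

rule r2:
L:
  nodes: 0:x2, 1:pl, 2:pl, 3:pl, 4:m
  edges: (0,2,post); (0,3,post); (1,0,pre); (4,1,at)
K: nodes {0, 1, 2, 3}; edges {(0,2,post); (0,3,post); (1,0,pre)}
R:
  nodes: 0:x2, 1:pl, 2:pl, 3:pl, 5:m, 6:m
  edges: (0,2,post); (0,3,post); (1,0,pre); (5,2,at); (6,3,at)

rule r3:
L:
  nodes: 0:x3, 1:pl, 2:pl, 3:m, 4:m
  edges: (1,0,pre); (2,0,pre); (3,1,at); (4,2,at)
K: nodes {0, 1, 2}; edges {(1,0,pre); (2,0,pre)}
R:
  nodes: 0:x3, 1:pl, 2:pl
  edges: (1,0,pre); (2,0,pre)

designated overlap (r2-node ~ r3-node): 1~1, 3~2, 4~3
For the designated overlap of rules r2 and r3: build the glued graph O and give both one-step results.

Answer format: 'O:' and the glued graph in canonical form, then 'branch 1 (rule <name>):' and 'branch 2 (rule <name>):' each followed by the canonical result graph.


O:
nodes: 0:x2, 1:pl, 2:pl, 3:pl, 4:m, 5:x3, 6:m
edges: (0,2,post); (0,3,post); (1,0,pre); (1,5,pre); (3,5,pre); (4,1,at); (6,3,at)
branch 1 (rule r2):
nodes: 0:x2, 1:pl, 2:pl, 3:pl, 5:x3, 6:m, 7:m, 8:m
edges: (0,2,post); (0,3,post); (1,0,pre); (1,5,pre); (3,5,pre); (6,3,at); (7,2,at); (8,3,at)
branch 2 (rule r3):
nodes: 0:x2, 1:pl, 2:pl, 3:pl, 5:x3
edges: (0,2,post); (0,3,post); (1,0,pre); (1,5,pre); (3,5,pre)


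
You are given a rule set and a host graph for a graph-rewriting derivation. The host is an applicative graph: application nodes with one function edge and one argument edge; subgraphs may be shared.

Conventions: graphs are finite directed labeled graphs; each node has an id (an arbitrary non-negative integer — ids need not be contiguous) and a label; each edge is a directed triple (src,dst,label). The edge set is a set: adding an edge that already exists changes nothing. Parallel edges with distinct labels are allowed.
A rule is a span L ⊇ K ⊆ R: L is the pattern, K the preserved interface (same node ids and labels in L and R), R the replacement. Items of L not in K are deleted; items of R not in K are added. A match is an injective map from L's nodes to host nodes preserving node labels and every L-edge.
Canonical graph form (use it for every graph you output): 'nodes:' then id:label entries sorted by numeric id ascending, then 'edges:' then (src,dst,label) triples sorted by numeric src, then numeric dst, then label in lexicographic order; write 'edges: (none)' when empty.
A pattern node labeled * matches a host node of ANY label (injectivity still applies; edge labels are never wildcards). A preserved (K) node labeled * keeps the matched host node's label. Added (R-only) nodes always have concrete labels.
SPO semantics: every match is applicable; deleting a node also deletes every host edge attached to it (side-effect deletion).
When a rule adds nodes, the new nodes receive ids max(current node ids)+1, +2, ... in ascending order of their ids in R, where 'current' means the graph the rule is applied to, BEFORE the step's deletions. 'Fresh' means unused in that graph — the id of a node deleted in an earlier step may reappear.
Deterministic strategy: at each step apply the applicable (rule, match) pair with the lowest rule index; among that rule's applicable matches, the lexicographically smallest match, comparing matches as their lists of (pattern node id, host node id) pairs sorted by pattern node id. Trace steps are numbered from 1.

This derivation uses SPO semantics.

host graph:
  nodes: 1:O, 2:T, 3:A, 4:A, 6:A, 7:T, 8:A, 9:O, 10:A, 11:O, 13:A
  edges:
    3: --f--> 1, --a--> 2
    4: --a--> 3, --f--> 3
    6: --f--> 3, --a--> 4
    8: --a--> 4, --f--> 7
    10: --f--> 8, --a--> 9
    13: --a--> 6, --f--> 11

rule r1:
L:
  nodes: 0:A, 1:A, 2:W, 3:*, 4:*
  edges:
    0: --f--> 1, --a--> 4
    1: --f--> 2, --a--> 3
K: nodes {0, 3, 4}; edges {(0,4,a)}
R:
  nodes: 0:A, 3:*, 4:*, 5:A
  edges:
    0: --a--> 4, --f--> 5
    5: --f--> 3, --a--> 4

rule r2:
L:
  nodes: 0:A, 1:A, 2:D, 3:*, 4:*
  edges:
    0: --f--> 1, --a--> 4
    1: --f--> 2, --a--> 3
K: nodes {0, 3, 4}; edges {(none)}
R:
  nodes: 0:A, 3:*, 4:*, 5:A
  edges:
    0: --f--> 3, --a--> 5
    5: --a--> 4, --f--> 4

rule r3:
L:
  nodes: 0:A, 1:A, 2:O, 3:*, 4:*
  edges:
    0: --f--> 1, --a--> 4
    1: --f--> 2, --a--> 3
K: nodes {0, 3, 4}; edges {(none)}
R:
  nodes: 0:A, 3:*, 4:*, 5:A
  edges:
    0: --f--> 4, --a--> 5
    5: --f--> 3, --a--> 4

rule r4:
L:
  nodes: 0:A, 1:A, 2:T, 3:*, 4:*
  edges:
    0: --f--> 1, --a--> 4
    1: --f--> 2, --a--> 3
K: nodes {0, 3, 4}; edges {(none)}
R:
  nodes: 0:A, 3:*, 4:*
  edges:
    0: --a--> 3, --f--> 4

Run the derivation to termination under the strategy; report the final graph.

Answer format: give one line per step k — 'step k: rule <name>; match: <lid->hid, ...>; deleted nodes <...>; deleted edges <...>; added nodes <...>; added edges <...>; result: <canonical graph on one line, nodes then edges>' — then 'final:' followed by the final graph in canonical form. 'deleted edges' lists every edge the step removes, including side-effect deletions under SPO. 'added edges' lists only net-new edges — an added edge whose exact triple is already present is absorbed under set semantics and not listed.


step 1: rule r3; match: 0->6, 1->3, 2->1, 3->2, 4->4; deleted nodes 1, 3; deleted edges (3,1,f); (3,2,a); (4,3,a); (4,3,f); (6,3,f); (6,4,a); added nodes 14; added edges (6,4,f); (6,14,a); (14,2,f); (14,4,a); result: nodes: 2:T, 4:A, 6:A, 7:T, 8:A, 9:O, 10:A, 11:O, 13:A, 14:A edges: (6,4,f); (6,14,a); (8,4,a); (8,7,f); (10,8,f); (10,9,a); (13,6,a); (13,11,f); (14,2,f); (14,4,a)
step 2: rule r4; match: 0->10, 1->8, 2->7, 3->4, 4->9; deleted nodes 7, 8; deleted edges (8,4,a); (8,7,f); (10,8,f); (10,9,a); added nodes (none); added edges (10,4,a); (10,9,f); result: nodes: 2:T, 4:A, 6:A, 9:O, 10:A, 11:O, 13:A, 14:A edges: (6,4,f); (6,14,a); (10,4,a); (10,9,f); (13,6,a); (13,11,f); (14,2,f); (14,4,a)
final:
nodes: 2:T, 4:A, 6:A, 9:O, 10:A, 11:O, 13:A, 14:A
edges: (6,4,f); (6,14,a); (10,4,a); (10,9,f); (13,6,a); (13,11,f); (14,2,f); (14,4,a)


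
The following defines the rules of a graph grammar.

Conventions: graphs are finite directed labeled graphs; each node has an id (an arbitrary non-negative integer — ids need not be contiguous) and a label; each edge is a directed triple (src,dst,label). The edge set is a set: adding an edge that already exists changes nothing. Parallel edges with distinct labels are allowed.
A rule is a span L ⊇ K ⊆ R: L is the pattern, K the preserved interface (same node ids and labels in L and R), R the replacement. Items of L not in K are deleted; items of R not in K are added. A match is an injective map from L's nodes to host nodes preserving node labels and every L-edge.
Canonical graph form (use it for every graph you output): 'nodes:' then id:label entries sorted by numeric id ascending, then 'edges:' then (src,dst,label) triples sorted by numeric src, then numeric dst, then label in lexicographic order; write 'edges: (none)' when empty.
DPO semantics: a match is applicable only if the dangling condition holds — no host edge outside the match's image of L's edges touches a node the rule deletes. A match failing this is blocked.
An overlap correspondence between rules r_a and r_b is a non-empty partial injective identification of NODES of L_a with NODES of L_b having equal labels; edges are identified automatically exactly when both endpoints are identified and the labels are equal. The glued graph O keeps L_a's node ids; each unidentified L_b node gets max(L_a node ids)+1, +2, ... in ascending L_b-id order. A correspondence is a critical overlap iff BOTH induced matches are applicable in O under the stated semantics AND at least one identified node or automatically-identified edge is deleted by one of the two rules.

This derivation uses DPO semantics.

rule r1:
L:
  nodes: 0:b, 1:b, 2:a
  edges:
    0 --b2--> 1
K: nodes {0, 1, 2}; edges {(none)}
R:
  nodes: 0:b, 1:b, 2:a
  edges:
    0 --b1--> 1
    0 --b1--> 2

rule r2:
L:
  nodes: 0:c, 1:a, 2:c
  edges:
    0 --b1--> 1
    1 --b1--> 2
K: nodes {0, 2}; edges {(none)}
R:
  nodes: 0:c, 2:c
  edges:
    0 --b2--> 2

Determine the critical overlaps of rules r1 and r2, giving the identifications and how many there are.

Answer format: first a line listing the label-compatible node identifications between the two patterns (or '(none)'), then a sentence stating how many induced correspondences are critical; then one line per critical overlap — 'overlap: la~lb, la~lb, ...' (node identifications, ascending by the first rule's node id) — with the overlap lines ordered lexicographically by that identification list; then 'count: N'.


label-compatible node identifications between L(r1) and L(r2): 2~1
1 of the induced correspondences is a critical overlap of r1 and r2.
overlap: 2~1
count: 1
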